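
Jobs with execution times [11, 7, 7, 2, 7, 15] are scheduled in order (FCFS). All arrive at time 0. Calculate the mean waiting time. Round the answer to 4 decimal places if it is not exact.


FCFS order (as given): [11, 7, 7, 2, 7, 15]
Waiting times:
  Job 1: wait = 0
  Job 2: wait = 11
  Job 3: wait = 18
  Job 4: wait = 25
  Job 5: wait = 27
  Job 6: wait = 34
Sum of waiting times = 115
Average waiting time = 115/6 = 19.1667

19.1667


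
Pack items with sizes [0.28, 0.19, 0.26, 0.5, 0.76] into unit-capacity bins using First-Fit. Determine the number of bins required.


Place items sequentially using First-Fit:
  Item 0.28 -> new Bin 1
  Item 0.19 -> Bin 1 (now 0.47)
  Item 0.26 -> Bin 1 (now 0.73)
  Item 0.5 -> new Bin 2
  Item 0.76 -> new Bin 3
Total bins used = 3

3


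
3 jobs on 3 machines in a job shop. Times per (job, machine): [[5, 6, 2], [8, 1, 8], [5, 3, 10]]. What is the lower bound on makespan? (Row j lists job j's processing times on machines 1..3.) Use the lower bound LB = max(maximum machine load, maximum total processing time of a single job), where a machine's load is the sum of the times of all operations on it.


Machine loads:
  Machine 1: 5 + 8 + 5 = 18
  Machine 2: 6 + 1 + 3 = 10
  Machine 3: 2 + 8 + 10 = 20
Max machine load = 20
Job totals:
  Job 1: 13
  Job 2: 17
  Job 3: 18
Max job total = 18
Lower bound = max(20, 18) = 20

20


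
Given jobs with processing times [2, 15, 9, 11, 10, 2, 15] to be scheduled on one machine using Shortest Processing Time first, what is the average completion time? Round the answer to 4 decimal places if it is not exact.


Sort jobs by processing time (SPT order): [2, 2, 9, 10, 11, 15, 15]
Compute completion times sequentially:
  Job 1: processing = 2, completes at 2
  Job 2: processing = 2, completes at 4
  Job 3: processing = 9, completes at 13
  Job 4: processing = 10, completes at 23
  Job 5: processing = 11, completes at 34
  Job 6: processing = 15, completes at 49
  Job 7: processing = 15, completes at 64
Sum of completion times = 189
Average completion time = 189/7 = 27.0

27.0


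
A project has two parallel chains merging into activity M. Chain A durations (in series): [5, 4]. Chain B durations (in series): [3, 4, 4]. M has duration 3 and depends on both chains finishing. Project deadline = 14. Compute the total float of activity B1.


Forward pass: ES(B1) = sum of predecessors on chain B = 0
EF = ES + duration = 0 + 3 = 3
Backward pass: LF(M) = deadline = 14; LS(M) = 14 - 3 = 11
LF(B1) = LS(M) - sum(successors on chain B) = 11 - 8 = 3
LS = LF - duration = 3 - 3 = 0
Total float = LS - ES = 0 - 0 = 0

0


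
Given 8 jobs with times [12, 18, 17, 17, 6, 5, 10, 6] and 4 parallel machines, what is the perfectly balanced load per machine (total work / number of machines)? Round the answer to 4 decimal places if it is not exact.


Total processing time = 12 + 18 + 17 + 17 + 6 + 5 + 10 + 6 = 91
Number of machines = 4
Ideal balanced load = 91 / 4 = 22.75

22.75


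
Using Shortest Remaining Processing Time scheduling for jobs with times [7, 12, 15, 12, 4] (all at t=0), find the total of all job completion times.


Since all jobs arrive at t=0, SRPT equals SPT ordering.
SPT order: [4, 7, 12, 12, 15]
Completion times:
  Job 1: p=4, C=4
  Job 2: p=7, C=11
  Job 3: p=12, C=23
  Job 4: p=12, C=35
  Job 5: p=15, C=50
Total completion time = 4 + 11 + 23 + 35 + 50 = 123

123


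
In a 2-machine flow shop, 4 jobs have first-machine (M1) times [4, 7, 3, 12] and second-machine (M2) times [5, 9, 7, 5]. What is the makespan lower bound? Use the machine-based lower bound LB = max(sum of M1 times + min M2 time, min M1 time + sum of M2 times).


LB1 = sum(M1 times) + min(M2 times) = 26 + 5 = 31
LB2 = min(M1 times) + sum(M2 times) = 3 + 26 = 29
Lower bound = max(LB1, LB2) = max(31, 29) = 31

31


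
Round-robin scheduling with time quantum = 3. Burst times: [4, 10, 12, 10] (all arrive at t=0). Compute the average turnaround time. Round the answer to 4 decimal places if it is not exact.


Time quantum = 3
Execution trace:
  J1 runs 3 units, time = 3
  J2 runs 3 units, time = 6
  J3 runs 3 units, time = 9
  J4 runs 3 units, time = 12
  J1 runs 1 units, time = 13
  J2 runs 3 units, time = 16
  J3 runs 3 units, time = 19
  J4 runs 3 units, time = 22
  J2 runs 3 units, time = 25
  J3 runs 3 units, time = 28
  J4 runs 3 units, time = 31
  J2 runs 1 units, time = 32
  J3 runs 3 units, time = 35
  J4 runs 1 units, time = 36
Finish times: [13, 32, 35, 36]
Average turnaround = 116/4 = 29.0

29.0


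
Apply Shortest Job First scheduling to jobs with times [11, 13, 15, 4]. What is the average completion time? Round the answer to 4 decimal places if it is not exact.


SJF order (ascending): [4, 11, 13, 15]
Completion times:
  Job 1: burst=4, C=4
  Job 2: burst=11, C=15
  Job 3: burst=13, C=28
  Job 4: burst=15, C=43
Average completion = 90/4 = 22.5

22.5


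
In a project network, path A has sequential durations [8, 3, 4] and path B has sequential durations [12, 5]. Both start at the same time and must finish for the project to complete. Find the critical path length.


Path A total = 8 + 3 + 4 = 15
Path B total = 12 + 5 = 17
Critical path = longest path = max(15, 17) = 17

17


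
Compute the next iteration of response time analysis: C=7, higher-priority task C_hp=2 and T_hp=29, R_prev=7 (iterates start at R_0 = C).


R_next = C + ceil(R_prev / T_hp) * C_hp
ceil(7 / 29) = ceil(0.2414) = 1
Interference = 1 * 2 = 2
R_next = 7 + 2 = 9

9


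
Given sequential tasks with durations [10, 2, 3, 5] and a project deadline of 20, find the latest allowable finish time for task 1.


LF(activity 1) = deadline - sum of successor durations
Successors: activities 2 through 4 with durations [2, 3, 5]
Sum of successor durations = 10
LF = 20 - 10 = 10

10


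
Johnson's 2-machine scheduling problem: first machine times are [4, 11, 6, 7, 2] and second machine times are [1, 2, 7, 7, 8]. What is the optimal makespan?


Apply Johnson's rule:
  Group 1 (a <= b): [(5, 2, 8), (3, 6, 7), (4, 7, 7)]
  Group 2 (a > b): [(2, 11, 2), (1, 4, 1)]
Optimal job order: [5, 3, 4, 2, 1]
Schedule:
  Job 5: M1 done at 2, M2 done at 10
  Job 3: M1 done at 8, M2 done at 17
  Job 4: M1 done at 15, M2 done at 24
  Job 2: M1 done at 26, M2 done at 28
  Job 1: M1 done at 30, M2 done at 31
Makespan = 31

31


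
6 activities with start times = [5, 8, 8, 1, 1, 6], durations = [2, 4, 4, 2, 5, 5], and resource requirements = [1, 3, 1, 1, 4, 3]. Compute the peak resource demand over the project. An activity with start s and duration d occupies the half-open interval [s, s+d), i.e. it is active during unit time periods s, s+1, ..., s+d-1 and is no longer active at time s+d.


Each activity i is active on [start_i, start_i + duration_i).
Compute total resource usage per time slot:
  t=0: active resources = [], total = 0
  t=1: active resources = [1, 4], total = 5
  t=2: active resources = [1, 4], total = 5
  t=3: active resources = [4], total = 4
  t=4: active resources = [4], total = 4
  t=5: active resources = [1, 4], total = 5
  t=6: active resources = [1, 3], total = 4
  t=7: active resources = [3], total = 3
  t=8: active resources = [3, 1, 3], total = 7
  t=9: active resources = [3, 1, 3], total = 7
  t=10: active resources = [3, 1, 3], total = 7
  t=11: active resources = [3, 1], total = 4
Peak resource demand = 7

7


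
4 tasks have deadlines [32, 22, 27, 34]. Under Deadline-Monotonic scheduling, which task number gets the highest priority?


Sort tasks by relative deadline (ascending):
  Task 2: deadline = 22
  Task 3: deadline = 27
  Task 1: deadline = 32
  Task 4: deadline = 34
Priority order (highest first): [2, 3, 1, 4]
Highest priority task = 2

2


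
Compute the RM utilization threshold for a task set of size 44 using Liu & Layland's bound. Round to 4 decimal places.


Compute 2^(1/44) = 1.0158780831
Subtract 1: 1.0158780831 - 1 = 0.0158780831
Multiply by n: 44 * 0.0158780831 = 0.6986356564
Round to 4 dp: 0.6986

0.6986


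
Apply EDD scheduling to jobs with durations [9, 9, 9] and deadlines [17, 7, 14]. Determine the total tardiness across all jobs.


Sort by due date (EDD order): [(9, 7), (9, 14), (9, 17)]
Compute completion times and tardiness:
  Job 1: p=9, d=7, C=9, tardiness=max(0,9-7)=2
  Job 2: p=9, d=14, C=18, tardiness=max(0,18-14)=4
  Job 3: p=9, d=17, C=27, tardiness=max(0,27-17)=10
Total tardiness = 16

16


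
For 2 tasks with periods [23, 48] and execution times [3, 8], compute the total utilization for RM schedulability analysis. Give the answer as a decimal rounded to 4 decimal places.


Compute individual utilizations (exact fractions):
  Task 1: C/T = 3/23 (approx. 0.1304)
  Task 2: C/T = 8/48 = 1/6 (approx. 0.1667)
Total utilization U = 3/23 + 1/6 = 41/138
Rounded to 4 decimal places: U = 0.2971
RM (Liu & Layland) bound for 2 tasks = 0.828427; compare with U = 41/138 (approx. 0.297101)
U <= bound, so schedulable by RM sufficient condition.

0.2971


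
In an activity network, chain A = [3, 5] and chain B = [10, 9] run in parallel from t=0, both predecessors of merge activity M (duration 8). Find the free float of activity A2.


ES(A2) = sum of predecessors on chain A = 3
EF(A2) = ES + duration = 3 + 5 = 8
Successor of A2 is M. ES(M) = max(sum(A), sum(B)) = max(8, 19) = 19
Free float = ES(successor) - EF(current) = 19 - 8 = 11

11


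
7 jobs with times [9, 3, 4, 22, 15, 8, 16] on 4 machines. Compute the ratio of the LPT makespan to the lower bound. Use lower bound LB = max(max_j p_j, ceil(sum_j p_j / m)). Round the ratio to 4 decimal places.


LPT order: [22, 16, 15, 9, 8, 4, 3]
Machine loads after assignment: [22, 19, 19, 17]
LPT makespan = 22
Lower bound = max(max_job, ceil(total/4)) = max(22, 20) = 22
Ratio = 22 / 22 = 1.0

1.0


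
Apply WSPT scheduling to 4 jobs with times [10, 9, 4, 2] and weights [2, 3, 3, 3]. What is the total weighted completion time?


Compute p/w ratios and sort ascending (WSPT): [(2, 3), (4, 3), (9, 3), (10, 2)]
Compute weighted completion times:
  Job (p=2,w=3): C=2, w*C=3*2=6
  Job (p=4,w=3): C=6, w*C=3*6=18
  Job (p=9,w=3): C=15, w*C=3*15=45
  Job (p=10,w=2): C=25, w*C=2*25=50
Total weighted completion time = 119

119


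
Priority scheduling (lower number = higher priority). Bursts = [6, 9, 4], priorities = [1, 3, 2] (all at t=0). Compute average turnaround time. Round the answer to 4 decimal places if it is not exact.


Sort by priority (ascending = highest first):
Order: [(1, 6), (2, 4), (3, 9)]
Completion times:
  Priority 1, burst=6, C=6
  Priority 2, burst=4, C=10
  Priority 3, burst=9, C=19
Average turnaround = 35/3 = 11.6667

11.6667


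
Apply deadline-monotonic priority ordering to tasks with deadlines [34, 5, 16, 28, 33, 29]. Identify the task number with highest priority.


Sort tasks by relative deadline (ascending):
  Task 2: deadline = 5
  Task 3: deadline = 16
  Task 4: deadline = 28
  Task 6: deadline = 29
  Task 5: deadline = 33
  Task 1: deadline = 34
Priority order (highest first): [2, 3, 4, 6, 5, 1]
Highest priority task = 2

2


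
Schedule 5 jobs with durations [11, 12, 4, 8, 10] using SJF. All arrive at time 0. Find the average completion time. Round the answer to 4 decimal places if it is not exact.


SJF order (ascending): [4, 8, 10, 11, 12]
Completion times:
  Job 1: burst=4, C=4
  Job 2: burst=8, C=12
  Job 3: burst=10, C=22
  Job 4: burst=11, C=33
  Job 5: burst=12, C=45
Average completion = 116/5 = 23.2

23.2


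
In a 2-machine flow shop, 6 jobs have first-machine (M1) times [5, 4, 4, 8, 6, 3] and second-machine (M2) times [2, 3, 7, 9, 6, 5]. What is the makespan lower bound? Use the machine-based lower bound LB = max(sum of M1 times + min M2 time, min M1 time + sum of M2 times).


LB1 = sum(M1 times) + min(M2 times) = 30 + 2 = 32
LB2 = min(M1 times) + sum(M2 times) = 3 + 32 = 35
Lower bound = max(LB1, LB2) = max(32, 35) = 35

35


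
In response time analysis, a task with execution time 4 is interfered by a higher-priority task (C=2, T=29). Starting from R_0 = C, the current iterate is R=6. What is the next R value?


R_next = C + ceil(R_prev / T_hp) * C_hp
ceil(6 / 29) = ceil(0.2069) = 1
Interference = 1 * 2 = 2
R_next = 4 + 2 = 6
R_next = R_prev, so the iteration has converged (response time = 6).

6


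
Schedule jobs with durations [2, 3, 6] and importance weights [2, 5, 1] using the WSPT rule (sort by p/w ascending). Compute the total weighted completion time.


Compute p/w ratios and sort ascending (WSPT): [(3, 5), (2, 2), (6, 1)]
Compute weighted completion times:
  Job (p=3,w=5): C=3, w*C=5*3=15
  Job (p=2,w=2): C=5, w*C=2*5=10
  Job (p=6,w=1): C=11, w*C=1*11=11
Total weighted completion time = 36

36


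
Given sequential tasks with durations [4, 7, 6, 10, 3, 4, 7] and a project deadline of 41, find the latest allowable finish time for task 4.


LF(activity 4) = deadline - sum of successor durations
Successors: activities 5 through 7 with durations [3, 4, 7]
Sum of successor durations = 14
LF = 41 - 14 = 27

27


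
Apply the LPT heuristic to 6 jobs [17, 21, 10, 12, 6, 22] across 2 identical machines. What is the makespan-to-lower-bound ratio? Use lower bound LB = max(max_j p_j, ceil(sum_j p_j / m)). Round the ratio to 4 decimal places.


LPT order: [22, 21, 17, 12, 10, 6]
Machine loads after assignment: [44, 44]
LPT makespan = 44
Lower bound = max(max_job, ceil(total/2)) = max(22, 44) = 44
Ratio = 44 / 44 = 1.0

1.0


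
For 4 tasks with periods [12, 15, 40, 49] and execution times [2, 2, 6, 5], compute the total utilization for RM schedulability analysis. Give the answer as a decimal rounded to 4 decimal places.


Compute individual utilizations (exact fractions):
  Task 1: C/T = 2/12 = 1/6 (approx. 0.1667)
  Task 2: C/T = 2/15 (approx. 0.1333)
  Task 3: C/T = 6/40 = 3/20 (approx. 0.15)
  Task 4: C/T = 5/49 (approx. 0.102)
Total utilization U = 1/6 + 2/15 + 3/20 + 5/49 = 541/980
Rounded to 4 decimal places: U = 0.5520
RM (Liu & Layland) bound for 4 tasks = 0.756828; compare with U = 541/980 (approx. 0.552041)
U <= bound, so schedulable by RM sufficient condition.

0.5520


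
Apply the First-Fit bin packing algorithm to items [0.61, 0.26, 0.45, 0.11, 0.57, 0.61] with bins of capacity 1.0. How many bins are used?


Place items sequentially using First-Fit:
  Item 0.61 -> new Bin 1
  Item 0.26 -> Bin 1 (now 0.87)
  Item 0.45 -> new Bin 2
  Item 0.11 -> Bin 1 (now 0.98)
  Item 0.57 -> new Bin 3
  Item 0.61 -> new Bin 4
Total bins used = 4

4


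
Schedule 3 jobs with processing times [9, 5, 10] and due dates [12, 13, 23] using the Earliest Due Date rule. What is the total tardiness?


Sort by due date (EDD order): [(9, 12), (5, 13), (10, 23)]
Compute completion times and tardiness:
  Job 1: p=9, d=12, C=9, tardiness=max(0,9-12)=0
  Job 2: p=5, d=13, C=14, tardiness=max(0,14-13)=1
  Job 3: p=10, d=23, C=24, tardiness=max(0,24-23)=1
Total tardiness = 2

2


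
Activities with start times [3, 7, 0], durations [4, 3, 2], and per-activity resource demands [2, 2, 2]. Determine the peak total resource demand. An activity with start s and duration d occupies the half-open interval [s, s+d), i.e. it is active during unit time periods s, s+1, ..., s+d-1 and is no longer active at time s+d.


Each activity i is active on [start_i, start_i + duration_i).
Compute total resource usage per time slot:
  t=0: active resources = [2], total = 2
  t=1: active resources = [2], total = 2
  t=2: active resources = [], total = 0
  t=3: active resources = [2], total = 2
  t=4: active resources = [2], total = 2
  t=5: active resources = [2], total = 2
  t=6: active resources = [2], total = 2
  t=7: active resources = [2], total = 2
  t=8: active resources = [2], total = 2
  t=9: active resources = [2], total = 2
Peak resource demand = 2

2


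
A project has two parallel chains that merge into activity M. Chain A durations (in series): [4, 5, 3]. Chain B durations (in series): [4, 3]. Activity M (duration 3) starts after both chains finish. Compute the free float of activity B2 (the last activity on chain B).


ES(B2) = sum of predecessors on chain B = 4
EF(B2) = ES + duration = 4 + 3 = 7
Successor of B2 is M. ES(M) = max(sum(A), sum(B)) = max(12, 7) = 12
Free float = ES(successor) - EF(current) = 12 - 7 = 5

5


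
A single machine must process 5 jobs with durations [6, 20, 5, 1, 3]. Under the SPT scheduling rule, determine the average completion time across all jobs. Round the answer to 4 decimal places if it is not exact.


Sort jobs by processing time (SPT order): [1, 3, 5, 6, 20]
Compute completion times sequentially:
  Job 1: processing = 1, completes at 1
  Job 2: processing = 3, completes at 4
  Job 3: processing = 5, completes at 9
  Job 4: processing = 6, completes at 15
  Job 5: processing = 20, completes at 35
Sum of completion times = 64
Average completion time = 64/5 = 12.8

12.8


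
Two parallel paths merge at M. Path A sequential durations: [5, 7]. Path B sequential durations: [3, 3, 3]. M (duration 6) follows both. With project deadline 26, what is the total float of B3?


Forward pass: ES(B3) = sum of predecessors on chain B = 6
EF = ES + duration = 6 + 3 = 9
Backward pass: LF(M) = deadline = 26; LS(M) = 26 - 6 = 20
LF(B3) = LS(M) - sum(successors on chain B) = 20 - 0 = 20
LS = LF - duration = 20 - 3 = 17
Total float = LS - ES = 17 - 6 = 11

11


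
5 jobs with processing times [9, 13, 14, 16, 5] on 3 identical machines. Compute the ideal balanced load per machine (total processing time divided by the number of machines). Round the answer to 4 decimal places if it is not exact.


Total processing time = 9 + 13 + 14 + 16 + 5 = 57
Number of machines = 3
Ideal balanced load = 57 / 3 = 19.0

19.0


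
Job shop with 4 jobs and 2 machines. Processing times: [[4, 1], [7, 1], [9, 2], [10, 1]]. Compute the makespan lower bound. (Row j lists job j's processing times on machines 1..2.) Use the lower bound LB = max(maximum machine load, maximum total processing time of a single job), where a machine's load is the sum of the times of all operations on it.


Machine loads:
  Machine 1: 4 + 7 + 9 + 10 = 30
  Machine 2: 1 + 1 + 2 + 1 = 5
Max machine load = 30
Job totals:
  Job 1: 5
  Job 2: 8
  Job 3: 11
  Job 4: 11
Max job total = 11
Lower bound = max(30, 11) = 30

30


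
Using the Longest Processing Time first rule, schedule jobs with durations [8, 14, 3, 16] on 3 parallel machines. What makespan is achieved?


Sort jobs in decreasing order (LPT): [16, 14, 8, 3]
Assign each job to the least loaded machine:
  Machine 1: jobs [16], load = 16
  Machine 2: jobs [14], load = 14
  Machine 3: jobs [8, 3], load = 11
Makespan = max load = 16

16


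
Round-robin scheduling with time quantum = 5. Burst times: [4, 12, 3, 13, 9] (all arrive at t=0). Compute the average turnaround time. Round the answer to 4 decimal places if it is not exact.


Time quantum = 5
Execution trace:
  J1 runs 4 units, time = 4
  J2 runs 5 units, time = 9
  J3 runs 3 units, time = 12
  J4 runs 5 units, time = 17
  J5 runs 5 units, time = 22
  J2 runs 5 units, time = 27
  J4 runs 5 units, time = 32
  J5 runs 4 units, time = 36
  J2 runs 2 units, time = 38
  J4 runs 3 units, time = 41
Finish times: [4, 38, 12, 41, 36]
Average turnaround = 131/5 = 26.2

26.2


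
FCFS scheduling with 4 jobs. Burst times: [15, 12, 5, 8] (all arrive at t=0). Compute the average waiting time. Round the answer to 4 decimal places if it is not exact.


FCFS order (as given): [15, 12, 5, 8]
Waiting times:
  Job 1: wait = 0
  Job 2: wait = 15
  Job 3: wait = 27
  Job 4: wait = 32
Sum of waiting times = 74
Average waiting time = 74/4 = 18.5

18.5


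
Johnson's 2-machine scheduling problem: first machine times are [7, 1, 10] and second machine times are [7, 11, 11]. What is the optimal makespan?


Apply Johnson's rule:
  Group 1 (a <= b): [(2, 1, 11), (1, 7, 7), (3, 10, 11)]
  Group 2 (a > b): []
Optimal job order: [2, 1, 3]
Schedule:
  Job 2: M1 done at 1, M2 done at 12
  Job 1: M1 done at 8, M2 done at 19
  Job 3: M1 done at 18, M2 done at 30
Makespan = 30

30


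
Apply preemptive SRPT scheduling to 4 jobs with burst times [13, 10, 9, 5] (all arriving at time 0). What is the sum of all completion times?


Since all jobs arrive at t=0, SRPT equals SPT ordering.
SPT order: [5, 9, 10, 13]
Completion times:
  Job 1: p=5, C=5
  Job 2: p=9, C=14
  Job 3: p=10, C=24
  Job 4: p=13, C=37
Total completion time = 5 + 14 + 24 + 37 = 80

80


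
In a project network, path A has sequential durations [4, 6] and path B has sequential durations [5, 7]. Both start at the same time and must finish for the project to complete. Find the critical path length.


Path A total = 4 + 6 = 10
Path B total = 5 + 7 = 12
Critical path = longest path = max(10, 12) = 12

12


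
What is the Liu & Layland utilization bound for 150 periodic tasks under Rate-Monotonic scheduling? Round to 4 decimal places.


Compute 2^(1/150) = 1.0046316744
Subtract 1: 1.0046316744 - 1 = 0.0046316744
Multiply by n: 150 * 0.0046316744 = 0.6947511600
Round to 4 dp: 0.6948

0.6948


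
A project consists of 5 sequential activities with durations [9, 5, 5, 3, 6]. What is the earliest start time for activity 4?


Activity 4 starts after activities 1 through 3 complete.
Predecessor durations: [9, 5, 5]
ES = 9 + 5 + 5 = 19

19


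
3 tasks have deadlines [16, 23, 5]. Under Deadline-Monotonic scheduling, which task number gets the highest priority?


Sort tasks by relative deadline (ascending):
  Task 3: deadline = 5
  Task 1: deadline = 16
  Task 2: deadline = 23
Priority order (highest first): [3, 1, 2]
Highest priority task = 3

3


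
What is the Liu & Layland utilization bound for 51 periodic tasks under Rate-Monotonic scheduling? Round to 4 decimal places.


Compute 2^(1/51) = 1.0136839003
Subtract 1: 1.0136839003 - 1 = 0.0136839003
Multiply by n: 51 * 0.0136839003 = 0.6978789153
Round to 4 dp: 0.6979

0.6979


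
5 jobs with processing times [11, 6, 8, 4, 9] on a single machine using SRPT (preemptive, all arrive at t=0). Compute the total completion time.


Since all jobs arrive at t=0, SRPT equals SPT ordering.
SPT order: [4, 6, 8, 9, 11]
Completion times:
  Job 1: p=4, C=4
  Job 2: p=6, C=10
  Job 3: p=8, C=18
  Job 4: p=9, C=27
  Job 5: p=11, C=38
Total completion time = 4 + 10 + 18 + 27 + 38 = 97

97


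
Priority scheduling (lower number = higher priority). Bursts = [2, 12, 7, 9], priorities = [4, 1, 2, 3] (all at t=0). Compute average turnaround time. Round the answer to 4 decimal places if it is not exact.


Sort by priority (ascending = highest first):
Order: [(1, 12), (2, 7), (3, 9), (4, 2)]
Completion times:
  Priority 1, burst=12, C=12
  Priority 2, burst=7, C=19
  Priority 3, burst=9, C=28
  Priority 4, burst=2, C=30
Average turnaround = 89/4 = 22.25

22.25


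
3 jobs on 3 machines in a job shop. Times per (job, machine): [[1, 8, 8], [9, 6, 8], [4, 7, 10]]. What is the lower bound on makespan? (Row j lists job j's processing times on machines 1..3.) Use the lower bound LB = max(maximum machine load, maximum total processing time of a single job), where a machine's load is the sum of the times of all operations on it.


Machine loads:
  Machine 1: 1 + 9 + 4 = 14
  Machine 2: 8 + 6 + 7 = 21
  Machine 3: 8 + 8 + 10 = 26
Max machine load = 26
Job totals:
  Job 1: 17
  Job 2: 23
  Job 3: 21
Max job total = 23
Lower bound = max(26, 23) = 26

26


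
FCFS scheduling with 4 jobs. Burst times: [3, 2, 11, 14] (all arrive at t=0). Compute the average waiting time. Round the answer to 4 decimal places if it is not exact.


FCFS order (as given): [3, 2, 11, 14]
Waiting times:
  Job 1: wait = 0
  Job 2: wait = 3
  Job 3: wait = 5
  Job 4: wait = 16
Sum of waiting times = 24
Average waiting time = 24/4 = 6.0

6.0


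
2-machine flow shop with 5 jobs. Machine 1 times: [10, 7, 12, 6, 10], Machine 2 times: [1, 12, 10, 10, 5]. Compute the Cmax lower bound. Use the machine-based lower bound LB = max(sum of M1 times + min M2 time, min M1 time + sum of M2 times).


LB1 = sum(M1 times) + min(M2 times) = 45 + 1 = 46
LB2 = min(M1 times) + sum(M2 times) = 6 + 38 = 44
Lower bound = max(LB1, LB2) = max(46, 44) = 46

46


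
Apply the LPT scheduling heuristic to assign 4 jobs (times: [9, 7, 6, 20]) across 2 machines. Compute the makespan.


Sort jobs in decreasing order (LPT): [20, 9, 7, 6]
Assign each job to the least loaded machine:
  Machine 1: jobs [20], load = 20
  Machine 2: jobs [9, 7, 6], load = 22
Makespan = max load = 22

22


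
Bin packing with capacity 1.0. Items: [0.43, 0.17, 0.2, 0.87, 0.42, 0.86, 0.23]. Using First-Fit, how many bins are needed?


Place items sequentially using First-Fit:
  Item 0.43 -> new Bin 1
  Item 0.17 -> Bin 1 (now 0.6)
  Item 0.2 -> Bin 1 (now 0.8)
  Item 0.87 -> new Bin 2
  Item 0.42 -> new Bin 3
  Item 0.86 -> new Bin 4
  Item 0.23 -> Bin 3 (now 0.65)
Total bins used = 4

4


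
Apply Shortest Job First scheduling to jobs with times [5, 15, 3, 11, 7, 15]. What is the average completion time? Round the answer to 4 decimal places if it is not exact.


SJF order (ascending): [3, 5, 7, 11, 15, 15]
Completion times:
  Job 1: burst=3, C=3
  Job 2: burst=5, C=8
  Job 3: burst=7, C=15
  Job 4: burst=11, C=26
  Job 5: burst=15, C=41
  Job 6: burst=15, C=56
Average completion = 149/6 = 24.8333

24.8333


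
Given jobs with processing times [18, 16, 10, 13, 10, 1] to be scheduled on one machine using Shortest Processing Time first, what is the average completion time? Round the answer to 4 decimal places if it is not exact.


Sort jobs by processing time (SPT order): [1, 10, 10, 13, 16, 18]
Compute completion times sequentially:
  Job 1: processing = 1, completes at 1
  Job 2: processing = 10, completes at 11
  Job 3: processing = 10, completes at 21
  Job 4: processing = 13, completes at 34
  Job 5: processing = 16, completes at 50
  Job 6: processing = 18, completes at 68
Sum of completion times = 185
Average completion time = 185/6 = 30.8333

30.8333


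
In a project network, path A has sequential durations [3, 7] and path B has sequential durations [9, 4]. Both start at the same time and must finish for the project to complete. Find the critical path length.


Path A total = 3 + 7 = 10
Path B total = 9 + 4 = 13
Critical path = longest path = max(10, 13) = 13

13


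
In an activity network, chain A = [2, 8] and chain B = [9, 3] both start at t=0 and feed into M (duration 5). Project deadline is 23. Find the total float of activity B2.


Forward pass: ES(B2) = sum of predecessors on chain B = 9
EF = ES + duration = 9 + 3 = 12
Backward pass: LF(M) = deadline = 23; LS(M) = 23 - 5 = 18
LF(B2) = LS(M) - sum(successors on chain B) = 18 - 0 = 18
LS = LF - duration = 18 - 3 = 15
Total float = LS - ES = 15 - 9 = 6

6


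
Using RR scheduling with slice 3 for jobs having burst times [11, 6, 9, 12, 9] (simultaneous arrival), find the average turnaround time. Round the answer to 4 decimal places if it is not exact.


Time quantum = 3
Execution trace:
  J1 runs 3 units, time = 3
  J2 runs 3 units, time = 6
  J3 runs 3 units, time = 9
  J4 runs 3 units, time = 12
  J5 runs 3 units, time = 15
  J1 runs 3 units, time = 18
  J2 runs 3 units, time = 21
  J3 runs 3 units, time = 24
  J4 runs 3 units, time = 27
  J5 runs 3 units, time = 30
  J1 runs 3 units, time = 33
  J3 runs 3 units, time = 36
  J4 runs 3 units, time = 39
  J5 runs 3 units, time = 42
  J1 runs 2 units, time = 44
  J4 runs 3 units, time = 47
Finish times: [44, 21, 36, 47, 42]
Average turnaround = 190/5 = 38.0

38.0


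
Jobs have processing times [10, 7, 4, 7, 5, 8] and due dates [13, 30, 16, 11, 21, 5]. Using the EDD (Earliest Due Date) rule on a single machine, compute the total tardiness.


Sort by due date (EDD order): [(8, 5), (7, 11), (10, 13), (4, 16), (5, 21), (7, 30)]
Compute completion times and tardiness:
  Job 1: p=8, d=5, C=8, tardiness=max(0,8-5)=3
  Job 2: p=7, d=11, C=15, tardiness=max(0,15-11)=4
  Job 3: p=10, d=13, C=25, tardiness=max(0,25-13)=12
  Job 4: p=4, d=16, C=29, tardiness=max(0,29-16)=13
  Job 5: p=5, d=21, C=34, tardiness=max(0,34-21)=13
  Job 6: p=7, d=30, C=41, tardiness=max(0,41-30)=11
Total tardiness = 56

56


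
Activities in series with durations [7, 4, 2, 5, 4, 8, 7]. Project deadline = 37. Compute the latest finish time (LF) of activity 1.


LF(activity 1) = deadline - sum of successor durations
Successors: activities 2 through 7 with durations [4, 2, 5, 4, 8, 7]
Sum of successor durations = 30
LF = 37 - 30 = 7

7


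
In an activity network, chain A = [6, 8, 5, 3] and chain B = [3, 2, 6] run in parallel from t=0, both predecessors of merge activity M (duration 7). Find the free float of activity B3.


ES(B3) = sum of predecessors on chain B = 5
EF(B3) = ES + duration = 5 + 6 = 11
Successor of B3 is M. ES(M) = max(sum(A), sum(B)) = max(22, 11) = 22
Free float = ES(successor) - EF(current) = 22 - 11 = 11

11


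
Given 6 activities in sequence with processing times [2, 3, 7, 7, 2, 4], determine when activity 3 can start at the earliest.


Activity 3 starts after activities 1 through 2 complete.
Predecessor durations: [2, 3]
ES = 2 + 3 = 5

5


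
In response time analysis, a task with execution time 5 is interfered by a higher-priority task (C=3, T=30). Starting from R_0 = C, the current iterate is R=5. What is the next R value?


R_next = C + ceil(R_prev / T_hp) * C_hp
ceil(5 / 30) = ceil(0.1667) = 1
Interference = 1 * 3 = 3
R_next = 5 + 3 = 8

8


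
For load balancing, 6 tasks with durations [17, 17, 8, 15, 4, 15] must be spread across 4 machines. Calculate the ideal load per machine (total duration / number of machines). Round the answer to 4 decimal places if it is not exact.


Total processing time = 17 + 17 + 8 + 15 + 4 + 15 = 76
Number of machines = 4
Ideal balanced load = 76 / 4 = 19.0

19.0


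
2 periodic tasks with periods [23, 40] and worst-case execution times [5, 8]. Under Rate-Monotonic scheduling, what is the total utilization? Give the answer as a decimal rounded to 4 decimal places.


Compute individual utilizations (exact fractions):
  Task 1: C/T = 5/23 (approx. 0.2174)
  Task 2: C/T = 8/40 = 1/5 (approx. 0.2)
Total utilization U = 5/23 + 1/5 = 48/115
Rounded to 4 decimal places: U = 0.4174
RM (Liu & Layland) bound for 2 tasks = 0.828427; compare with U = 48/115 (approx. 0.417391)
U <= bound, so schedulable by RM sufficient condition.

0.4174


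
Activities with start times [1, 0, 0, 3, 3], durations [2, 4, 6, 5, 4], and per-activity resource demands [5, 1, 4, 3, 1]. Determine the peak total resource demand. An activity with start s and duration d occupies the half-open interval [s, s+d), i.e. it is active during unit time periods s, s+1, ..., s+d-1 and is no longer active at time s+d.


Each activity i is active on [start_i, start_i + duration_i).
Compute total resource usage per time slot:
  t=0: active resources = [1, 4], total = 5
  t=1: active resources = [5, 1, 4], total = 10
  t=2: active resources = [5, 1, 4], total = 10
  t=3: active resources = [1, 4, 3, 1], total = 9
  t=4: active resources = [4, 3, 1], total = 8
  t=5: active resources = [4, 3, 1], total = 8
  t=6: active resources = [3, 1], total = 4
  t=7: active resources = [3], total = 3
Peak resource demand = 10

10


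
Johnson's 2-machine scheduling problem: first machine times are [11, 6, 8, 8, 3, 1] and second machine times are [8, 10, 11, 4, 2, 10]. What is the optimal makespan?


Apply Johnson's rule:
  Group 1 (a <= b): [(6, 1, 10), (2, 6, 10), (3, 8, 11)]
  Group 2 (a > b): [(1, 11, 8), (4, 8, 4), (5, 3, 2)]
Optimal job order: [6, 2, 3, 1, 4, 5]
Schedule:
  Job 6: M1 done at 1, M2 done at 11
  Job 2: M1 done at 7, M2 done at 21
  Job 3: M1 done at 15, M2 done at 32
  Job 1: M1 done at 26, M2 done at 40
  Job 4: M1 done at 34, M2 done at 44
  Job 5: M1 done at 37, M2 done at 46
Makespan = 46

46


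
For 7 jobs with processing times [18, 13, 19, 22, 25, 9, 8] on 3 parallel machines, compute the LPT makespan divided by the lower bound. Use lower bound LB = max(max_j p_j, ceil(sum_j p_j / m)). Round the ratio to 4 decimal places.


LPT order: [25, 22, 19, 18, 13, 9, 8]
Machine loads after assignment: [42, 35, 37]
LPT makespan = 42
Lower bound = max(max_job, ceil(total/3)) = max(25, 38) = 38
Ratio = 42 / 38 = 1.1053

1.1053


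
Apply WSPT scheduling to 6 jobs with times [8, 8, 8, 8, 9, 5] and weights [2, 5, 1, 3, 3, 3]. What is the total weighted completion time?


Compute p/w ratios and sort ascending (WSPT): [(8, 5), (5, 3), (8, 3), (9, 3), (8, 2), (8, 1)]
Compute weighted completion times:
  Job (p=8,w=5): C=8, w*C=5*8=40
  Job (p=5,w=3): C=13, w*C=3*13=39
  Job (p=8,w=3): C=21, w*C=3*21=63
  Job (p=9,w=3): C=30, w*C=3*30=90
  Job (p=8,w=2): C=38, w*C=2*38=76
  Job (p=8,w=1): C=46, w*C=1*46=46
Total weighted completion time = 354

354


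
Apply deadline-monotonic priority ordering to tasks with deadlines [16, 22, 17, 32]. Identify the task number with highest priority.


Sort tasks by relative deadline (ascending):
  Task 1: deadline = 16
  Task 3: deadline = 17
  Task 2: deadline = 22
  Task 4: deadline = 32
Priority order (highest first): [1, 3, 2, 4]
Highest priority task = 1

1


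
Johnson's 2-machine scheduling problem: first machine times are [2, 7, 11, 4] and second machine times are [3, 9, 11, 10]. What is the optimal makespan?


Apply Johnson's rule:
  Group 1 (a <= b): [(1, 2, 3), (4, 4, 10), (2, 7, 9), (3, 11, 11)]
  Group 2 (a > b): []
Optimal job order: [1, 4, 2, 3]
Schedule:
  Job 1: M1 done at 2, M2 done at 5
  Job 4: M1 done at 6, M2 done at 16
  Job 2: M1 done at 13, M2 done at 25
  Job 3: M1 done at 24, M2 done at 36
Makespan = 36

36


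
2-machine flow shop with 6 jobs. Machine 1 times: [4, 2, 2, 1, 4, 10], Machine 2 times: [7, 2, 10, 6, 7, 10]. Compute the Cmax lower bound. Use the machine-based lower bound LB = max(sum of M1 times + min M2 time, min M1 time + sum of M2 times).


LB1 = sum(M1 times) + min(M2 times) = 23 + 2 = 25
LB2 = min(M1 times) + sum(M2 times) = 1 + 42 = 43
Lower bound = max(LB1, LB2) = max(25, 43) = 43

43


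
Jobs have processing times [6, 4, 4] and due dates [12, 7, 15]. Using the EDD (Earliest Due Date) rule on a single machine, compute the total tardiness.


Sort by due date (EDD order): [(4, 7), (6, 12), (4, 15)]
Compute completion times and tardiness:
  Job 1: p=4, d=7, C=4, tardiness=max(0,4-7)=0
  Job 2: p=6, d=12, C=10, tardiness=max(0,10-12)=0
  Job 3: p=4, d=15, C=14, tardiness=max(0,14-15)=0
Total tardiness = 0

0


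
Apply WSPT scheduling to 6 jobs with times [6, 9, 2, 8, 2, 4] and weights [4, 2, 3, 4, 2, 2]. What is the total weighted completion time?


Compute p/w ratios and sort ascending (WSPT): [(2, 3), (2, 2), (6, 4), (8, 4), (4, 2), (9, 2)]
Compute weighted completion times:
  Job (p=2,w=3): C=2, w*C=3*2=6
  Job (p=2,w=2): C=4, w*C=2*4=8
  Job (p=6,w=4): C=10, w*C=4*10=40
  Job (p=8,w=4): C=18, w*C=4*18=72
  Job (p=4,w=2): C=22, w*C=2*22=44
  Job (p=9,w=2): C=31, w*C=2*31=62
Total weighted completion time = 232

232


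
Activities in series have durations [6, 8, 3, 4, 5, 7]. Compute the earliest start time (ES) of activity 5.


Activity 5 starts after activities 1 through 4 complete.
Predecessor durations: [6, 8, 3, 4]
ES = 6 + 8 + 3 + 4 = 21

21


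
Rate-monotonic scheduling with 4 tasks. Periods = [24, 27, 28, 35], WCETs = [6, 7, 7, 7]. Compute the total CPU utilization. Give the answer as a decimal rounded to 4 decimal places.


Compute individual utilizations (exact fractions):
  Task 1: C/T = 6/24 = 1/4 (approx. 0.25)
  Task 2: C/T = 7/27 (approx. 0.2593)
  Task 3: C/T = 7/28 = 1/4 (approx. 0.25)
  Task 4: C/T = 7/35 = 1/5 (approx. 0.2)
Total utilization U = 1/4 + 7/27 + 1/4 + 1/5 = 259/270
Rounded to 4 decimal places: U = 0.9593
RM (Liu & Layland) bound for 4 tasks = 0.756828; compare with U = 259/270 (approx. 0.959259)
bound < U <= 1, so the RM sufficient condition is not met (inconclusive; an exact test such as response-time analysis is needed).

0.9593


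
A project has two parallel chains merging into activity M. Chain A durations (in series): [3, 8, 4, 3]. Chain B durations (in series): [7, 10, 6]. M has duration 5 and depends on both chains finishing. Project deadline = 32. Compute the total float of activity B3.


Forward pass: ES(B3) = sum of predecessors on chain B = 17
EF = ES + duration = 17 + 6 = 23
Backward pass: LF(M) = deadline = 32; LS(M) = 32 - 5 = 27
LF(B3) = LS(M) - sum(successors on chain B) = 27 - 0 = 27
LS = LF - duration = 27 - 6 = 21
Total float = LS - ES = 21 - 17 = 4

4


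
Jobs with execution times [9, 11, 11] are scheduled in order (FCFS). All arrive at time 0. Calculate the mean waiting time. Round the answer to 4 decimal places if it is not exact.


FCFS order (as given): [9, 11, 11]
Waiting times:
  Job 1: wait = 0
  Job 2: wait = 9
  Job 3: wait = 20
Sum of waiting times = 29
Average waiting time = 29/3 = 9.6667

9.6667


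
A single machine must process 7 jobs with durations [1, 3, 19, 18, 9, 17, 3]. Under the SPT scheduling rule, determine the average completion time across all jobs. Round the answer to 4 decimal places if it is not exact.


Sort jobs by processing time (SPT order): [1, 3, 3, 9, 17, 18, 19]
Compute completion times sequentially:
  Job 1: processing = 1, completes at 1
  Job 2: processing = 3, completes at 4
  Job 3: processing = 3, completes at 7
  Job 4: processing = 9, completes at 16
  Job 5: processing = 17, completes at 33
  Job 6: processing = 18, completes at 51
  Job 7: processing = 19, completes at 70
Sum of completion times = 182
Average completion time = 182/7 = 26.0

26.0


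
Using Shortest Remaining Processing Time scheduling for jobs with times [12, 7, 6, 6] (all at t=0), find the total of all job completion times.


Since all jobs arrive at t=0, SRPT equals SPT ordering.
SPT order: [6, 6, 7, 12]
Completion times:
  Job 1: p=6, C=6
  Job 2: p=6, C=12
  Job 3: p=7, C=19
  Job 4: p=12, C=31
Total completion time = 6 + 12 + 19 + 31 = 68

68


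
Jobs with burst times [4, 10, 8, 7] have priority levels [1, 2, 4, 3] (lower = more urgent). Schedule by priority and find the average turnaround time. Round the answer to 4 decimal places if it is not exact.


Sort by priority (ascending = highest first):
Order: [(1, 4), (2, 10), (3, 7), (4, 8)]
Completion times:
  Priority 1, burst=4, C=4
  Priority 2, burst=10, C=14
  Priority 3, burst=7, C=21
  Priority 4, burst=8, C=29
Average turnaround = 68/4 = 17.0

17.0


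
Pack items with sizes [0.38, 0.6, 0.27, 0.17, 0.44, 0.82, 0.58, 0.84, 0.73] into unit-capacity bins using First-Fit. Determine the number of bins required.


Place items sequentially using First-Fit:
  Item 0.38 -> new Bin 1
  Item 0.6 -> Bin 1 (now 0.98)
  Item 0.27 -> new Bin 2
  Item 0.17 -> Bin 2 (now 0.44)
  Item 0.44 -> Bin 2 (now 0.88)
  Item 0.82 -> new Bin 3
  Item 0.58 -> new Bin 4
  Item 0.84 -> new Bin 5
  Item 0.73 -> new Bin 6
Total bins used = 6

6


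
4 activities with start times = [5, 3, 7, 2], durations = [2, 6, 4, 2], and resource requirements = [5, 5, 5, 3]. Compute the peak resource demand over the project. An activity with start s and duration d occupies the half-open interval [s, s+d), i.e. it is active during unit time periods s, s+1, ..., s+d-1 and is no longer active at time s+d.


Each activity i is active on [start_i, start_i + duration_i).
Compute total resource usage per time slot:
  t=0: active resources = [], total = 0
  t=1: active resources = [], total = 0
  t=2: active resources = [3], total = 3
  t=3: active resources = [5, 3], total = 8
  t=4: active resources = [5], total = 5
  t=5: active resources = [5, 5], total = 10
  t=6: active resources = [5, 5], total = 10
  t=7: active resources = [5, 5], total = 10
  t=8: active resources = [5, 5], total = 10
  t=9: active resources = [5], total = 5
  t=10: active resources = [5], total = 5
Peak resource demand = 10

10


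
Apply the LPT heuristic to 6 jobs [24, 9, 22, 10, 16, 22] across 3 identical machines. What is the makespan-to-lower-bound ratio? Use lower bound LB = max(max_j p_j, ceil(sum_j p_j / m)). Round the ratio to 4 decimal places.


LPT order: [24, 22, 22, 16, 10, 9]
Machine loads after assignment: [33, 38, 32]
LPT makespan = 38
Lower bound = max(max_job, ceil(total/3)) = max(24, 35) = 35
Ratio = 38 / 35 = 1.0857

1.0857
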